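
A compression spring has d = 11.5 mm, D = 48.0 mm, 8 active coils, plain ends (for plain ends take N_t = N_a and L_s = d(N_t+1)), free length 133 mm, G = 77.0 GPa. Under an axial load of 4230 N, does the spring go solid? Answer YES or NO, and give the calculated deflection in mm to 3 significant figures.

NO, δ = 22.2 mm

k = Gd⁴/(8D³N_a) = (77.0×10³)(11.5⁴)/(8·48.0³·8) = 190.27 N/mm
N_t = 8; L_s = 11.5·9 = 103.5 mm; δ_solid = L₀ − L_s = 133 − 103.5 = 29.5 mm
δ = F/k = 4230/190.27 = 22.231 mm
δ < δ_solid → spring does not go solid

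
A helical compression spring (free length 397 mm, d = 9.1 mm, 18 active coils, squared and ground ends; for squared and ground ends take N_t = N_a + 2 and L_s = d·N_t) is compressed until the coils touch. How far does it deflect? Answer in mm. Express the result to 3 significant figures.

N_t = 20; L_s = 9.1·20 = 182 mm
δ_solid = L₀ − L_s = 397 − 182 = 215 mm

215 mm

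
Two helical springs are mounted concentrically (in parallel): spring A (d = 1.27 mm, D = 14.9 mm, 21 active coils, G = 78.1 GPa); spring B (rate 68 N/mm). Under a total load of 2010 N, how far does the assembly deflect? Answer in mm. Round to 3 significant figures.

29.4 mm

k_A = Gd⁴/(8D³N_a) = (78.1×10³)(1.27⁴)/(8·14.9³·21) = 0.36559 N/mm
Parallel: k_eq = 0.36559 + 68 = 68.366 N/mm
δ = F/k_eq = 2010/68.366 = 29.401 mm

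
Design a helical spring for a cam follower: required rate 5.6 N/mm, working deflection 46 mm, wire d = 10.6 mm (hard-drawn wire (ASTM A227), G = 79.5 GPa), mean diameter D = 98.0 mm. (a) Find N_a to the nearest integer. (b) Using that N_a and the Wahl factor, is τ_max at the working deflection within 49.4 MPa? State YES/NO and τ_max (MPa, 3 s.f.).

(a) 24 coils; (b) NO, τ_max = 62.0 MPa

N_a = Gd⁴/(8D³k) = (79.5×10³)(10.6⁴)/(8·98.0³·5.6) = 23.8 → N_a = 24
Actual rate k = Gd⁴/(8D³·24) = 5.5541 N/mm
Working load F = kδ = 5.5541·46 = 255.49 N
C = 98.0/10.6 = 9.2453; K_W = (4C−1)/(4C−4)+0.615/C = 1.1575
τ_max = K_W·8FD/(πd³) = 1.1575·53.533 = 61.963 MPa
τ_max > 49.4 MPa → exceeds allowable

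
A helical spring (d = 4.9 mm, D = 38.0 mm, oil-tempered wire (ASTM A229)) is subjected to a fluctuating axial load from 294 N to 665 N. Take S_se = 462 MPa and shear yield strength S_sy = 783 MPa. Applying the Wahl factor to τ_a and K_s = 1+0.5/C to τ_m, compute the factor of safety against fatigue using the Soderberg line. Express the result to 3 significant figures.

C = D/d = 38.0/4.9 = 7.7551; K_W = (4C−1)/(4C−4)+0.615/C = 1.1903; K_s = 1+0.5/C = 1.0645
F_a = (F_max−F_min)/2 = 185.5 N; F_m = (F_max+F_min)/2 = 479.5 N
τ_a = K_W·8F_aD/(πd³) = 1.1903 × 152.57 = 181.61 MPa
τ_m = K_s·8F_mD/(πd³) = 1.0645 × 394.39 = 419.82 MPa
Soderberg: 1/n_f = τ_a/S_se + τ_m/S_sy = 181.61/462 + 419.82/783 = 0.39310 + 0.53616 = 0.92927
n_f = 1/0.92927 = 1.076

1.08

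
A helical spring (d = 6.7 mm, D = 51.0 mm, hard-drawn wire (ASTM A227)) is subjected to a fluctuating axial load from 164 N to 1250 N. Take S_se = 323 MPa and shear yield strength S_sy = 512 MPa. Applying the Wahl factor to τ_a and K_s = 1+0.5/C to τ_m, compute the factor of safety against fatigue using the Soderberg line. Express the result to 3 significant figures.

0.666

C = D/d = 51.0/6.7 = 7.6119; K_W = (4C−1)/(4C−4)+0.615/C = 1.1942; K_s = 1+0.5/C = 1.0657
F_a = (F_max−F_min)/2 = 543 N; F_m = (F_max+F_min)/2 = 707 N
τ_a = K_W·8F_aD/(πd³) = 1.1942 × 234.47 = 280.01 MPa
τ_m = K_s·8F_mD/(πd³) = 1.0657 × 305.28 = 325.34 MPa
Soderberg: 1/n_f = τ_a/S_se + τ_m/S_sy = 280.01/323 + 325.34/512 = 0.86690 + 0.63543 = 1.5023
n_f = 1/1.5023 = 0.6656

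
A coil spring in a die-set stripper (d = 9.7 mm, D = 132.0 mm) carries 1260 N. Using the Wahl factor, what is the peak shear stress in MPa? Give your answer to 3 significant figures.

513 MPa

Spring index C = D/d = 132.0/9.7 = 13.6082
K_W = (4C−1)/(4C−4) + 0.615/C = 53.433/50.433 + 0.0452 = 1.1047
τ₀ = 8FD/(πd³) = 8·1260·132.0/(π·9.7³) = 1.33056e+06/2867.2 = 464.05 MPa
τ_max = K·τ₀ = 1.1047 × 464.05 = 512.63 MPa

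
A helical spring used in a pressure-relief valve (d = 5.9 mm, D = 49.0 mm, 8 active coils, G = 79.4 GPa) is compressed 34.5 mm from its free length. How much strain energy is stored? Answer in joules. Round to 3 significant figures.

7.60 J

k = Gd⁴/(8D³N_a) = (79.4×10³)(5.9⁴)/(8·49.0³·8) = 12.778 N/mm
U = ½kδ² = 0.5 × 12.778 × 34.5² = 7604.5 N·mm = 7.6045 J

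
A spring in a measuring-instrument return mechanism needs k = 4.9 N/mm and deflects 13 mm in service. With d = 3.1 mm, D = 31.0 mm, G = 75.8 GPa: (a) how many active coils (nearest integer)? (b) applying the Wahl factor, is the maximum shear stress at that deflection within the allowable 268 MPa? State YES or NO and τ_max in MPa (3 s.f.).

(a) 6 coils; (b) YES, τ_max = 193 MPa

N_a = Gd⁴/(8D³k) = (75.8×10³)(3.1⁴)/(8·31.0³·4.9) = 5.994 → N_a = 6
Actual rate k = Gd⁴/(8D³·6) = 4.8954 N/mm
Working load F = kδ = 4.8954·13 = 63.64 N
C = 31.0/3.1 = 10.0000; K_W = (4C−1)/(4C−4)+0.615/C = 1.1448
τ_max = K_W·8FD/(πd³) = 1.1448·168.64 = 193.06 MPa
τ_max ≤ 268 MPa → acceptable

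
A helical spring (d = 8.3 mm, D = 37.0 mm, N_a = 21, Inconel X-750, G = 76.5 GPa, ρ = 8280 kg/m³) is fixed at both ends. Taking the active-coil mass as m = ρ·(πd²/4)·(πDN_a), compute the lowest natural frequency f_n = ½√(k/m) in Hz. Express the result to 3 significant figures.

98.8 Hz

k = Gd⁴/(8D³N_a) = (76.5×10³)(8.3⁴)/(8·37.0³·21) = 42.664 N/mm = 42664 N/m
Wire length L = πDN_a = π·37.0·21 = 2441 mm
m = ρ·(πd²/4)·L = 8280 × 54.106×10⁻⁶ m² × 2.441 m = 1.0936 kg
f_n = ½√(k/m) = 0.5·√(42664/1.0936) = 0.5·√(39013) = 98.759 Hz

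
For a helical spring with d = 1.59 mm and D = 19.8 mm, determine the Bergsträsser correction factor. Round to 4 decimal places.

C = D/d = 19.8/1.59 = 12.4528
K_B = (4C+2)/(4C−3) = 51.811/46.811 = 1.1068

1.1068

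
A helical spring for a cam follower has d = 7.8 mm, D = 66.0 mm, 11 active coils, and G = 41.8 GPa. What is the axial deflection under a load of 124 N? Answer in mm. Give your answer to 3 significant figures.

20.3 mm

k = Gd⁴/(8D³N_a) = (41.8×10³)(7.8⁴)/(8·66.0³·11) = 6.1156 N/mm
δ = F/k = 124 / 6.1156 = 20.276 mm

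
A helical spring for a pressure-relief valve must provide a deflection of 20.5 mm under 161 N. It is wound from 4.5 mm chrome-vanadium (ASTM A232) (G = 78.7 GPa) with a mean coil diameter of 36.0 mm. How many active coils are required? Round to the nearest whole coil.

11

Required rate k = F/δ = 161/20.5 = 7.8537 N/mm
N_a = Gd⁴/(8D³k) = (78.7×10³ × 4.5⁴)/(8 × 36.0³ × 7.8537)
    = 3.22719e+07 / 2.93136e+06 = 11.01 → 11 coils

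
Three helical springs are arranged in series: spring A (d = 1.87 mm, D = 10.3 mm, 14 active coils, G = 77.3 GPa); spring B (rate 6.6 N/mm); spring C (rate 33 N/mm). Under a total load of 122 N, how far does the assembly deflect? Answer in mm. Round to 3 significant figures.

38.0 mm

k_A = Gd⁴/(8D³N_a) = (77.3×10³)(1.87⁴)/(8·10.3³·14) = 7.7235 N/mm
Series: 1/k_eq = 1/7.7235 + 1/6.6 + 1/33 = 0.31129; k_eq = 3.2124 N/mm
δ = F/k_eq = 122/3.2124 = 37.978 mm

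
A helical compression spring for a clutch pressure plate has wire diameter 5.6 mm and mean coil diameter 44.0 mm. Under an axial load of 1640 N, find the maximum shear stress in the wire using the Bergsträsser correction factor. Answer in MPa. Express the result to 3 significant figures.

Spring index C = D/d = 44.0/5.6 = 7.8571
K_B = (4C+2)/(4C−3) = 33.429/28.429 = 1.1759
τ₀ = 8FD/(πd³) = 8·1640·44.0/(π·5.6³) = 577280/551.71 = 1046.3 MPa
τ_max = K·τ₀ = 1.1759 × 1046.3 = 1230.4 MPa

1230 MPa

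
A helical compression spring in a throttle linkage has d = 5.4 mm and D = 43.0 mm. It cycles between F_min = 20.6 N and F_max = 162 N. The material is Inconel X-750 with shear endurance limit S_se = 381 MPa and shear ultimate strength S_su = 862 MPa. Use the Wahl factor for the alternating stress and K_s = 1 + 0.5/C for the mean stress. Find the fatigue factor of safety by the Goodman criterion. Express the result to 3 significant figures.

4.33

C = D/d = 43.0/5.4 = 7.9630; K_W = (4C−1)/(4C−4)+0.615/C = 1.1849; K_s = 1+0.5/C = 1.0628
F_a = (F_max−F_min)/2 = 70.7 N; F_m = (F_max+F_min)/2 = 91.3 N
τ_a = K_W·8F_aD/(πd³) = 1.1849 × 49.164 = 58.257 MPa
τ_m = K_s·8F_mD/(πd³) = 1.0628 × 63.489 = 67.475 MPa
Goodman: 1/n_f = τ_a/S_se + τ_m/S_su = 58.257/381 + 67.475/862 = 0.15290 + 0.07828 = 0.23118
n_f = 1/0.23118 = 4.326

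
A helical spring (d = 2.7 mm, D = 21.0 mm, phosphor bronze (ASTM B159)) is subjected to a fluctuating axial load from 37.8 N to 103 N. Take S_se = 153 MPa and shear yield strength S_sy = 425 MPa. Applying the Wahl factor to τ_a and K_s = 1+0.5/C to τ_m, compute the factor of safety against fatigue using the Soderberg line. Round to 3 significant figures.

0.856

C = D/d = 21.0/2.7 = 7.7778; K_W = (4C−1)/(4C−4)+0.615/C = 1.1897; K_s = 1+0.5/C = 1.0643
F_a = (F_max−F_min)/2 = 32.6 N; F_m = (F_max+F_min)/2 = 70.4 N
τ_a = K_W·8F_aD/(πd³) = 1.1897 × 88.57 = 105.37 MPa
τ_m = K_s·8F_mD/(πd³) = 1.0643 × 191.27 = 203.56 MPa
Soderberg: 1/n_f = τ_a/S_se + τ_m/S_sy = 105.37/153 + 203.56/425 = 0.68872 + 0.47897 = 1.1677
n_f = 1/1.1677 = 0.8564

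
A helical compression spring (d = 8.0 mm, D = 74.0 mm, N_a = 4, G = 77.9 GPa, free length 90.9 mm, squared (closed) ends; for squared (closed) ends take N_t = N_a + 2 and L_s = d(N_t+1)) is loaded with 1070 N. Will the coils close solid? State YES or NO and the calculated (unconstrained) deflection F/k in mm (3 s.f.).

YES, δ = 43.5 mm

k = Gd⁴/(8D³N_a) = (77.9×10³)(8.0⁴)/(8·74.0³·4) = 24.607 N/mm
N_t = 6; L_s = 8.0·7 = 56 mm; δ_solid = L₀ − L_s = 90.9 − 56 = 34.9 mm
δ = F/k = 1070/24.607 = 43.484 mm
δ ≥ δ_solid → spring goes solid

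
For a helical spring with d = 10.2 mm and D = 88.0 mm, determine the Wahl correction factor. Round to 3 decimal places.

1.170

C = D/d = 88.0/10.2 = 8.6275
K_W = (4C−1)/(4C−4) + 0.615/C = 33.510/30.510 + 0.0713 = 1.1696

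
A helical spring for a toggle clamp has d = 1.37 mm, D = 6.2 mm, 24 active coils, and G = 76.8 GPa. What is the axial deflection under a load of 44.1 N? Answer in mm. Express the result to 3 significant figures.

7.46 mm

k = Gd⁴/(8D³N_a) = (76.8×10³)(1.37⁴)/(8·6.2³·24) = 5.9124 N/mm
δ = F/k = 44.1 / 5.9124 = 7.4588 mm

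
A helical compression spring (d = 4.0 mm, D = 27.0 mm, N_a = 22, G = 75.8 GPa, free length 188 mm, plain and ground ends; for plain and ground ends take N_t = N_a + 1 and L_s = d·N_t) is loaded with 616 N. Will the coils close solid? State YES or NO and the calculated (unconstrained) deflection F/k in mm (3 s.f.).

k = Gd⁴/(8D³N_a) = (75.8×10³)(4.0⁴)/(8·27.0³·22) = 5.6015 N/mm
N_t = 23; L_s = 4.0·23 = 92 mm; δ_solid = L₀ − L_s = 188 − 92 = 96 mm
δ = F/k = 616/5.6015 = 109.97 mm
δ ≥ δ_solid → spring goes solid

YES, δ = 110 mm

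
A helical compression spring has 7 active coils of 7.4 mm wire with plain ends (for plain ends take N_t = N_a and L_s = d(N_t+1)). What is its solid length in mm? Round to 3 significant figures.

59.2 mm

plain ends: N_t = N_a = 7
L_s = d·(N_t+1) = 7.4 × 8 = 59.2 mm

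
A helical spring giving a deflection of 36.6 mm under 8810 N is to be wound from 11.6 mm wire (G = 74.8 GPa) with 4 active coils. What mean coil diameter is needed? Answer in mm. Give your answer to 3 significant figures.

56.0 mm

Required rate k = F/δ = 8810/36.6 = 240.71 N/mm
D = (Gd⁴/(8N_a·k))^(1/3) = (74.8×10³·11.6⁴/(8·4·240.71))^(1/3)
  = (175828)^(1/3) = 56.0226 mm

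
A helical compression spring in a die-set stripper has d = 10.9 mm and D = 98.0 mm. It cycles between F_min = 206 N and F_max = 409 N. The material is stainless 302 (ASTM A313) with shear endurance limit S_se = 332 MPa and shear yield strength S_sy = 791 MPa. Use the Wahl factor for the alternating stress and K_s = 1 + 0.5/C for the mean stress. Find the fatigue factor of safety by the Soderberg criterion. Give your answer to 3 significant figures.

6.78

C = D/d = 98.0/10.9 = 8.9908; K_W = (4C−1)/(4C−4)+0.615/C = 1.1623; K_s = 1+0.5/C = 1.0556
F_a = (F_max−F_min)/2 = 101.5 N; F_m = (F_max+F_min)/2 = 307.5 N
τ_a = K_W·8F_aD/(πd³) = 1.1623 × 19.559 = 22.733 MPa
τ_m = K_s·8F_mD/(πd³) = 1.0556 × 59.256 = 62.551 MPa
Soderberg: 1/n_f = τ_a/S_se + τ_m/S_sy = 22.733/332 + 62.551/791 = 0.06847 + 0.07908 = 0.14755
n_f = 1/0.14755 = 6.777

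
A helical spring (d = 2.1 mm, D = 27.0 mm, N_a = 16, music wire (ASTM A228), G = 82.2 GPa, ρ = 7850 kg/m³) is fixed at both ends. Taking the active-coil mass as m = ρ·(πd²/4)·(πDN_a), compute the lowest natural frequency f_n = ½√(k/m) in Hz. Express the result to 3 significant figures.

65.6 Hz

k = Gd⁴/(8D³N_a) = (82.2×10³)(2.1⁴)/(8·27.0³·16) = 0.63452 N/mm = 634.52 N/m
Wire length L = πDN_a = π·27.0·16 = 1357.2 mm
m = ρ·(πd²/4)·L = 7850 × 3.4636×10⁻⁶ m² × 1.3572 m = 0.0369 kg
f_n = ½√(k/m) = 0.5·√(634.52/0.0369) = 0.5·√(17196) = 65.566 Hz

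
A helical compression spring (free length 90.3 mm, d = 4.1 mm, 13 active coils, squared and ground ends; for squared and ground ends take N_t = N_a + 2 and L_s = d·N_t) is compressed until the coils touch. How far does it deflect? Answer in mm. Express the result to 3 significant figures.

28.8 mm

N_t = 15; L_s = 4.1·15 = 61.5 mm
δ_solid = L₀ − L_s = 90.3 − 61.5 = 28.8 mm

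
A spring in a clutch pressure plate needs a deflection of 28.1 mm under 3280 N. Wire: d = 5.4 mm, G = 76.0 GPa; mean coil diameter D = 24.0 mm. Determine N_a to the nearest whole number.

Required rate k = F/δ = 3280/28.1 = 116.73 N/mm
N_a = Gd⁴/(8D³k) = (76.0×10³ × 5.4⁴)/(8 × 24.0³ × 116.73)
    = 6.46232e+07 / 1.2909e+07 = 5.006 → 5 coils

5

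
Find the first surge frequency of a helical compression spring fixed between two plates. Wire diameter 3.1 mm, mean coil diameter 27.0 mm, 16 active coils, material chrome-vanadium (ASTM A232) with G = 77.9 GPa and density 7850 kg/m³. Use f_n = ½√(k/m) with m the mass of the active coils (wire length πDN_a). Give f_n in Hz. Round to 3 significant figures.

94.2 Hz

k = Gd⁴/(8D³N_a) = (77.9×10³)(3.1⁴)/(8·27.0³·16) = 2.8555 N/mm = 2855.5 N/m
Wire length L = πDN_a = π·27.0·16 = 1357.2 mm
m = ρ·(πd²/4)·L = 7850 × 7.5477×10⁻⁶ m² × 1.3572 m = 0.080411 kg
f_n = ½√(k/m) = 0.5·√(2855.5/0.080411) = 0.5·√(35511) = 94.222 Hz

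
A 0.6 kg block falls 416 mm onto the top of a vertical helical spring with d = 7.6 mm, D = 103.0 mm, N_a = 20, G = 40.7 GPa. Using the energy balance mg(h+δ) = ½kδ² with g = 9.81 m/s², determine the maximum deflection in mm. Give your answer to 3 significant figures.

87.3 mm

k = Gd⁴/(8D³N_a) = (40.7×10³)(7.6⁴)/(8·103.0³·20) = 0.77664 N/mm
W = mg = 0.6 × 9.81 = 5.886 N
½kδ² − Wδ − Wh = 0 → δ = (W + √(W² + 2kWh))/k
δ = (5.886 + √(34.645 + 3803.3))/0.77664 = (5.886 + 61.951)/0.77664 = 87.348 mm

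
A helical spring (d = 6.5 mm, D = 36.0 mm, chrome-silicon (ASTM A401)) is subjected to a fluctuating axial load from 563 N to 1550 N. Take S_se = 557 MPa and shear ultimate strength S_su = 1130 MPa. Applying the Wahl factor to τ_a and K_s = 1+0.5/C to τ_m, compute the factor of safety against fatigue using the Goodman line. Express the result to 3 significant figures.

1.39

C = D/d = 36.0/6.5 = 5.5385; K_W = (4C−1)/(4C−4)+0.615/C = 1.2763; K_s = 1+0.5/C = 1.0903
F_a = (F_max−F_min)/2 = 493.5 N; F_m = (F_max+F_min)/2 = 1056.5 N
τ_a = K_W·8F_aD/(πd³) = 1.2763 × 164.74 = 210.25 MPa
τ_m = K_s·8F_mD/(πd³) = 1.0903 × 352.67 = 384.51 MPa
Goodman: 1/n_f = τ_a/S_se + τ_m/S_su = 210.25/557 + 384.51/1130 = 0.37747 + 0.34028 = 0.71775
n_f = 1/0.71775 = 1.393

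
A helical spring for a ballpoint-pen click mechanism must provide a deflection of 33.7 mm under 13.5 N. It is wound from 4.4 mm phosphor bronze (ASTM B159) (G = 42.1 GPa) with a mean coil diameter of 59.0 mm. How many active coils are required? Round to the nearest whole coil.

24

Required rate k = F/δ = 13.5/33.7 = 0.40059 N/mm
N_a = Gd⁴/(8D³k) = (42.1×10³ × 4.4⁴)/(8 × 59.0³ × 0.40059)
    = 1.57795e+07 / 658188 = 23.97 → 24 coils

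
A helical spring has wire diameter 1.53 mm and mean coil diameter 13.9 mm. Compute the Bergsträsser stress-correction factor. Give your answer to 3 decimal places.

C = D/d = 13.9/1.53 = 9.0850
K_B = (4C+2)/(4C−3) = 38.340/33.340 = 1.1500

1.150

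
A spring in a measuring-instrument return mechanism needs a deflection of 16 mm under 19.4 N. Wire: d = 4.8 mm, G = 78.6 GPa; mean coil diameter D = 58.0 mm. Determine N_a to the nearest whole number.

Required rate k = F/δ = 19.4/16 = 1.2125 N/mm
N_a = Gd⁴/(8D³k) = (78.6×10³ × 4.8⁴)/(8 × 58.0³ × 1.2125)
    = 4.17241e+07 / 1.89259e+06 = 22.05 → 22 coils

22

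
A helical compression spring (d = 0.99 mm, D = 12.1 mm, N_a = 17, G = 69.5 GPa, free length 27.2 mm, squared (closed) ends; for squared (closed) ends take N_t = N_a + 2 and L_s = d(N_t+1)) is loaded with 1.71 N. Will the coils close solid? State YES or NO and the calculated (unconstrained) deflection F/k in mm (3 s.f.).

k = Gd⁴/(8D³N_a) = (69.5×10³)(0.99⁴)/(8·12.1³·17) = 0.2771 N/mm
N_t = 19; L_s = 0.99·20 = 19.8 mm; δ_solid = L₀ − L_s = 27.2 − 19.8 = 7.4 mm
δ = F/k = 1.71/0.2771 = 6.1711 mm
δ < δ_solid → spring does not go solid

NO, δ = 6.17 mm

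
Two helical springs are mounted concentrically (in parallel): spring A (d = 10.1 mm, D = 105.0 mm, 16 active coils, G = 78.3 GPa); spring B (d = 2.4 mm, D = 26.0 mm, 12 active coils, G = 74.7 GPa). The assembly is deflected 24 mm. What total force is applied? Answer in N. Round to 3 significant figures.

k_A = Gd⁴/(8D³N_a) = (78.3×10³)(10.1⁴)/(8·105.0³·16) = 5.4988 N/mm
k_B = Gd⁴/(8D³N_a) = (74.7×10³)(2.4⁴)/(8·26.0³·12) = 1.4688 N/mm
Parallel: k_eq = 5.4988 + 1.4688 = 6.9677 N/mm
F = k_eq·δ = 6.9677·24 = 167.22 N

167 N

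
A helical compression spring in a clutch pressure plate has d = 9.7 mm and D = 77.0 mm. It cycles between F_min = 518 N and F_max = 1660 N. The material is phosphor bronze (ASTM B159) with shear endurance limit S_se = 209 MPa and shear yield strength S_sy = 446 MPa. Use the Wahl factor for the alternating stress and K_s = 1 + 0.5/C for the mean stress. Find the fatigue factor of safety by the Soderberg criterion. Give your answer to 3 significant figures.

C = D/d = 77.0/9.7 = 7.9381; K_W = (4C−1)/(4C−4)+0.615/C = 1.1856; K_s = 1+0.5/C = 1.0630
F_a = (F_max−F_min)/2 = 571 N; F_m = (F_max+F_min)/2 = 1089 N
τ_a = K_W·8F_aD/(πd³) = 1.1856 × 122.67 = 145.44 MPa
τ_m = K_s·8F_mD/(πd³) = 1.0630 × 233.96 = 248.7 MPa
Soderberg: 1/n_f = τ_a/S_se + τ_m/S_sy = 145.44/209 + 248.7/446 = 0.69588 + 0.55762 = 1.2535
n_f = 1/1.2535 = 0.7978

0.798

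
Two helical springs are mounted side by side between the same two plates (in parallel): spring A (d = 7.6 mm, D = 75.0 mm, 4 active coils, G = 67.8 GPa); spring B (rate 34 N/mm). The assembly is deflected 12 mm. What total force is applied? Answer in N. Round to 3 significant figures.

609 N

k_A = Gd⁴/(8D³N_a) = (67.8×10³)(7.6⁴)/(8·75.0³·4) = 16.755 N/mm
Parallel: k_eq = 16.755 + 34 = 50.755 N/mm
F = k_eq·δ = 50.755·12 = 609.06 N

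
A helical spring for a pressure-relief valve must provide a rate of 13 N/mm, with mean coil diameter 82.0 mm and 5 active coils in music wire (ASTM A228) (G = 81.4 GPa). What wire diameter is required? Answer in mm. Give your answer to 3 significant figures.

7.70 mm

d = (8D³N_a·k / G)^(1/4) = (8·82.0³·5·13 / (81.4×10³))^0.25
  = (3522.3)^0.25 = 7.7038 mm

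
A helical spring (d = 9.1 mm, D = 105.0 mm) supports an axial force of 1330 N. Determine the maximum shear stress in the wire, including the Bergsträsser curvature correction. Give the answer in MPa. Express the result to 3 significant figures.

527 MPa

Spring index C = D/d = 105.0/9.1 = 11.5385
K_B = (4C+2)/(4C−3) = 48.154/43.154 = 1.1159
τ₀ = 8FD/(πd³) = 8·1330·105.0/(π·9.1³) = 1.1172e+06/2367.4 = 471.91 MPa
τ_max = K·τ₀ = 1.1159 × 471.91 = 526.58 MPa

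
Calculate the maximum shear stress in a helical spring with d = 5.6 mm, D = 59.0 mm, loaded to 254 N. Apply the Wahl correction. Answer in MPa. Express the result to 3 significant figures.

Spring index C = D/d = 59.0/5.6 = 10.5357
K_W = (4C−1)/(4C−4) + 0.615/C = 41.143/38.143 + 0.0584 = 1.1370
τ₀ = 8FD/(πd³) = 8·254·59.0/(π·5.6³) = 119888/551.71 = 217.3 MPa
τ_max = K·τ₀ = 1.1370 × 217.3 = 247.08 MPa

247 MPa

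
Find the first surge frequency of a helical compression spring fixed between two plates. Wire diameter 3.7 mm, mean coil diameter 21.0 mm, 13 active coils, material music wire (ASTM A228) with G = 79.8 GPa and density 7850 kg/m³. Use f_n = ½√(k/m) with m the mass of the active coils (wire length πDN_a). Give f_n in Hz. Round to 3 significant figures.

232 Hz

k = Gd⁴/(8D³N_a) = (79.8×10³)(3.7⁴)/(8·21.0³·13) = 15.528 N/mm = 15528 N/m
Wire length L = πDN_a = π·21.0·13 = 857.65 mm
m = ρ·(πd²/4)·L = 7850 × 10.752×10⁻⁶ m² × 0.85765 m = 0.072389 kg
f_n = ½√(k/m) = 0.5·√(15528/0.072389) = 0.5·√(2.1451e+05) = 231.57 Hz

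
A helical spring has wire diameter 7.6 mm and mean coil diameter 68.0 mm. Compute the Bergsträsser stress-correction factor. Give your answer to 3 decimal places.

1.152

C = D/d = 68.0/7.6 = 8.9474
K_B = (4C+2)/(4C−3) = 37.789/32.789 = 1.1525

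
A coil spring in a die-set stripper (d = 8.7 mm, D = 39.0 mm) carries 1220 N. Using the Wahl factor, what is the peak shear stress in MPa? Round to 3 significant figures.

Spring index C = D/d = 39.0/8.7 = 4.4828
K_W = (4C−1)/(4C−4) + 0.615/C = 16.931/13.931 + 0.1372 = 1.3525
τ₀ = 8FD/(πd³) = 8·1220·39.0/(π·8.7³) = 380640/2068.7 = 184 MPa
τ_max = K·τ₀ = 1.3525 × 184 = 248.86 MPa

249 MPa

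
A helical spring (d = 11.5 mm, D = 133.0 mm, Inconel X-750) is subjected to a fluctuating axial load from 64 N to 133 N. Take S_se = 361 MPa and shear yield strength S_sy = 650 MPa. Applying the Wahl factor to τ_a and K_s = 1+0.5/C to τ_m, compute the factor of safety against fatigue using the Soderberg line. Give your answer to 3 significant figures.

16.9

C = D/d = 133.0/11.5 = 11.5652; K_W = (4C−1)/(4C−4)+0.615/C = 1.1242; K_s = 1+0.5/C = 1.0432
F_a = (F_max−F_min)/2 = 34.5 N; F_m = (F_max+F_min)/2 = 98.5 N
τ_a = K_W·8F_aD/(πd³) = 1.1242 × 7.6828 = 8.6367 MPa
τ_m = K_s·8F_mD/(πd³) = 1.0432 × 21.935 = 22.883 MPa
Soderberg: 1/n_f = τ_a/S_se + τ_m/S_sy = 8.6367/361 + 22.883/650 = 0.02392 + 0.03520 = 0.059129
n_f = 1/0.059129 = 16.91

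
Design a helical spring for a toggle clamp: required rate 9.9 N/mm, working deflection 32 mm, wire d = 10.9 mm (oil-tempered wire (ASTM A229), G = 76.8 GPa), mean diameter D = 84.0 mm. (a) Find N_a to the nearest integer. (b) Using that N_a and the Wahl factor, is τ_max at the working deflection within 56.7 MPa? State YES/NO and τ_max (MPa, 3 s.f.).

N_a = Gd⁴/(8D³k) = (76.8×10³)(10.9⁴)/(8·84.0³·9.9) = 23.09 → N_a = 23
Actual rate k = Gd⁴/(8D³·23) = 9.9406 N/mm
Working load F = kδ = 9.9406·32 = 318.1 N
C = 84.0/10.9 = 7.7064; K_W = (4C−1)/(4C−4)+0.615/C = 1.1916
τ_max = K_W·8FD/(πd³) = 1.1916·52.541 = 62.61 MPa
τ_max > 56.7 MPa → exceeds allowable

(a) 23 coils; (b) NO, τ_max = 62.6 MPa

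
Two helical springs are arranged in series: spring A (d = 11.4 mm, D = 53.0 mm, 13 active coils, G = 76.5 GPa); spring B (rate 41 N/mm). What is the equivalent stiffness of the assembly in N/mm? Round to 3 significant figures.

k_A = Gd⁴/(8D³N_a) = (76.5×10³)(11.4⁴)/(8·53.0³·13) = 83.449 N/mm
Series: 1/k_eq = 1/83.449 + 1/41 = 0.036374; k_eq = 27.492 N/mm

27.5 N/mm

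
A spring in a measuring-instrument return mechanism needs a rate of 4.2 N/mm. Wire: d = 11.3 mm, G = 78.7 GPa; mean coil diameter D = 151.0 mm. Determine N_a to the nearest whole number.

N_a = Gd⁴/(8D³k) = (78.7×10³ × 11.3⁴)/(8 × 151.0³ × 4.2)
    = 1.28318e+09 / 1.15683e+08 = 11.09 → 11 coils

11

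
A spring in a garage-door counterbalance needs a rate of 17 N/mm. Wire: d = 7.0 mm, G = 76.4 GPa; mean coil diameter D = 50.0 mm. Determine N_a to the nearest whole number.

11

N_a = Gd⁴/(8D³k) = (76.4×10³ × 7.0⁴)/(8 × 50.0³ × 17)
    = 1.83436e+08 / 1.7e+07 = 10.79 → 11 coils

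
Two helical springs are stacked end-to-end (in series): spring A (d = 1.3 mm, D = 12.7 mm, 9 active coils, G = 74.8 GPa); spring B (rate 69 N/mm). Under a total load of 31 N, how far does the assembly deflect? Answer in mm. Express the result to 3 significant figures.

k_A = Gd⁴/(8D³N_a) = (74.8×10³)(1.3⁴)/(8·12.7³·9) = 1.4485 N/mm
Series: 1/k_eq = 1/1.4485 + 1/69 = 0.70484; k_eq = 1.4188 N/mm
δ = F/k_eq = 31/1.4188 = 21.85 mm

21.9 mm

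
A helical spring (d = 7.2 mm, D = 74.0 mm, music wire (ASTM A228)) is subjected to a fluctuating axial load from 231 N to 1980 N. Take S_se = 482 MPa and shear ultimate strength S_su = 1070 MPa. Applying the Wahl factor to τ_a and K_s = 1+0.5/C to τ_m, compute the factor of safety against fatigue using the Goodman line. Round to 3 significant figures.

C = D/d = 74.0/7.2 = 10.2778; K_W = (4C−1)/(4C−4)+0.615/C = 1.1407; K_s = 1+0.5/C = 1.0486
F_a = (F_max−F_min)/2 = 874.5 N; F_m = (F_max+F_min)/2 = 1105.5 N
τ_a = K_W·8F_aD/(πd³) = 1.1407 × 441.5 = 503.61 MPa
τ_m = K_s·8F_mD/(πd³) = 1.0486 × 558.13 = 585.28 MPa
Goodman: 1/n_f = τ_a/S_se + τ_m/S_su = 503.61/482 + 585.28/1070 = 1.04484 + 0.54699 = 1.5918
n_f = 1/1.5918 = 0.6282

0.628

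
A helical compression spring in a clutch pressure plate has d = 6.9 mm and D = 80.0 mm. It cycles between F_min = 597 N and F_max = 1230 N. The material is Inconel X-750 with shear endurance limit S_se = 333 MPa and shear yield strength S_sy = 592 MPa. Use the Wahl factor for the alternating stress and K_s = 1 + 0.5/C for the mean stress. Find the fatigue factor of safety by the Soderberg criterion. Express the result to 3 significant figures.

0.602

C = D/d = 80.0/6.9 = 11.5942; K_W = (4C−1)/(4C−4)+0.615/C = 1.1238; K_s = 1+0.5/C = 1.0431
F_a = (F_max−F_min)/2 = 316.5 N; F_m = (F_max+F_min)/2 = 913.5 N
τ_a = K_W·8F_aD/(πd³) = 1.1238 × 196.27 = 220.58 MPa
τ_m = K_s·8F_mD/(πd³) = 1.0431 × 566.49 = 590.92 MPa
Soderberg: 1/n_f = τ_a/S_se + τ_m/S_sy = 220.58/333 + 590.92/592 = 0.66239 + 0.99817 = 1.6606
n_f = 1/1.6606 = 0.6022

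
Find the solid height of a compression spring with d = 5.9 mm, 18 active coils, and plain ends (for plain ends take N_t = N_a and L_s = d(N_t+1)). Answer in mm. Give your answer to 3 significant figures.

plain ends: N_t = N_a = 18
L_s = d·(N_t+1) = 5.9 × 19 = 112.1 mm

112 mm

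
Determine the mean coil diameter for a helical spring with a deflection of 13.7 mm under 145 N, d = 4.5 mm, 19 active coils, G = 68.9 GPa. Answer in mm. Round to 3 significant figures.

Required rate k = F/δ = 145/13.7 = 10.584 N/mm
D = (Gd⁴/(8N_a·k))^(1/3) = (68.9×10³·4.5⁴/(8·19·10.584))^(1/3)
  = (17562.2)^(1/3) = 25.9932 mm

26.0 mm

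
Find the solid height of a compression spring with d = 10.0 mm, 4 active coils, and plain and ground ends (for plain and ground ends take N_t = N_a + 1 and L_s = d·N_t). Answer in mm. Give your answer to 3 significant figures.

50.0 mm

plain and ground ends: N_t = N_a + 1 = 4 + 1 = 5
L_s = d·N_t = 10.0 × 5 = 50 mm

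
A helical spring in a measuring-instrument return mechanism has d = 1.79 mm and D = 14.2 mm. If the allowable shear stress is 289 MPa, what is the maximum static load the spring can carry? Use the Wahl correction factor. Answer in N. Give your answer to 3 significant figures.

38.7 N

C = D/d = 14.2/1.79 = 7.9330
K_W = (4C−1)/(4C−4) + 0.615/C = 30.732/27.732 + 0.0775 = 1.1857
τ_max = K·8FD/(πd³) → F_max = τ_allow·πd³/(8DK)
F_max = 289·π·1.79³/(8·14.2·1.1857) = 5207.2/134.7 = 38.659 N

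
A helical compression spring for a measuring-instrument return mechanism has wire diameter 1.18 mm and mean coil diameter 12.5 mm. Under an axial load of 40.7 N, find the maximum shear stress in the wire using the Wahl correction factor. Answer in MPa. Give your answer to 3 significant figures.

Spring index C = D/d = 12.5/1.18 = 10.5932
K_W = (4C−1)/(4C−4) + 0.615/C = 41.373/38.373 + 0.0581 = 1.1362
τ₀ = 8FD/(πd³) = 8·40.7·12.5/(π·1.18³) = 4070/5.1617 = 788.49 MPa
τ_max = K·τ₀ = 1.1362 × 788.49 = 895.92 MPa

896 MPa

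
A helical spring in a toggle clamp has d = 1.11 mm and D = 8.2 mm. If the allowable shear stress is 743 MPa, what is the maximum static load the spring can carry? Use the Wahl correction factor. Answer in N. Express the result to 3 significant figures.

40.5 N

C = D/d = 8.2/1.11 = 7.3874
K_W = (4C−1)/(4C−4) + 0.615/C = 28.550/25.550 + 0.0833 = 1.2007
τ_max = K·8FD/(πd³) → F_max = τ_allow·πd³/(8DK)
F_max = 743·π·1.11³/(8·8.2·1.2007) = 3192.3/78.764 = 40.53 N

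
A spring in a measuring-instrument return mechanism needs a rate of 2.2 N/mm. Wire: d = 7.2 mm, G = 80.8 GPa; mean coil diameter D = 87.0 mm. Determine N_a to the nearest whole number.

N_a = Gd⁴/(8D³k) = (80.8×10³ × 7.2⁴)/(8 × 87.0³ × 2.2)
    = 2.17141e+08 / 1.15897e+07 = 18.74 → 19 coils

19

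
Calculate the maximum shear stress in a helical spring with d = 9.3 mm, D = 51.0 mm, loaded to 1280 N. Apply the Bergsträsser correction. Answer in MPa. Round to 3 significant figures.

Spring index C = D/d = 51.0/9.3 = 5.4839
K_B = (4C+2)/(4C−3) = 23.935/18.935 = 1.2641
τ₀ = 8FD/(πd³) = 8·1280·51.0/(π·9.3³) = 522240/2527 = 206.67 MPa
τ_max = K·τ₀ = 1.2641 × 206.67 = 261.24 MPa

261 MPa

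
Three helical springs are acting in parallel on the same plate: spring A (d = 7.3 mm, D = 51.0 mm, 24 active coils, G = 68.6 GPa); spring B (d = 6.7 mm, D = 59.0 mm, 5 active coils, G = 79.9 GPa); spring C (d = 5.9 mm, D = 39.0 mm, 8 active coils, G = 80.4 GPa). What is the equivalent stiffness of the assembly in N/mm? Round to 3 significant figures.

k_A = Gd⁴/(8D³N_a) = (68.6×10³)(7.3⁴)/(8·51.0³·24) = 7.649 N/mm
k_B = Gd⁴/(8D³N_a) = (79.9×10³)(6.7⁴)/(8·59.0³·5) = 19.599 N/mm
k_C = Gd⁴/(8D³N_a) = (80.4×10³)(5.9⁴)/(8·39.0³·8) = 25.662 N/mm
Parallel: k_eq = 7.649 + 19.599 + 25.662 = 52.91 N/mm

52.9 N/mm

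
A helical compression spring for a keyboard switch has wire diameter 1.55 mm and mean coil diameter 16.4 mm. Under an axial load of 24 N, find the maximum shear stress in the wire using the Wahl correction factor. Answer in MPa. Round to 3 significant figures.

Spring index C = D/d = 16.4/1.55 = 10.5806
K_W = (4C−1)/(4C−4) + 0.615/C = 41.323/38.323 + 0.0581 = 1.1364
τ₀ = 8FD/(πd³) = 8·24·16.4/(π·1.55³) = 3148.8/11.699 = 269.15 MPa
τ_max = K·τ₀ = 1.1364 × 269.15 = 305.87 MPa

306 MPa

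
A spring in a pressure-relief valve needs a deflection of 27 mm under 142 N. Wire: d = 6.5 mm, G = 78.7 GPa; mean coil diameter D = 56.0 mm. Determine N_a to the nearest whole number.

19

Required rate k = F/δ = 142/27 = 5.2593 N/mm
N_a = Gd⁴/(8D³k) = (78.7×10³ × 6.5⁴)/(8 × 56.0³ × 5.2593)
    = 1.40484e+08 / 7.38888e+06 = 19.01 → 19 coils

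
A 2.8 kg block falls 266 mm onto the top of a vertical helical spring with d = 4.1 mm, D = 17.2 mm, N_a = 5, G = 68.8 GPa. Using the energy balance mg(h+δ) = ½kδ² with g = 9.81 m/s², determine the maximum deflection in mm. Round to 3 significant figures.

k = Gd⁴/(8D³N_a) = (68.8×10³)(4.1⁴)/(8·17.2³·5) = 95.517 N/mm
W = mg = 2.8 × 9.81 = 27.468 N
½kδ² − Wδ − Wh = 0 → δ = (W + √(W² + 2kWh))/k
δ = (27.468 + √(754.49 + 1.39578e+06))/95.517 = (27.468 + 1181.8)/95.517 = 12.66 mm

12.7 mm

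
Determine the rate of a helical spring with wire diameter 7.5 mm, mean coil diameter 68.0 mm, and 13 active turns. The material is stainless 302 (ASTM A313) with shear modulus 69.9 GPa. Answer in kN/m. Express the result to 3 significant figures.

k = Gd⁴/(8D³N_a) = (69.9×10³ × 7.5⁴) / (8 × 68.0³ × 13)
  = 2.21168e+08 / 3.27009e+07 = 6.7634 N/mm

6.76 kN/m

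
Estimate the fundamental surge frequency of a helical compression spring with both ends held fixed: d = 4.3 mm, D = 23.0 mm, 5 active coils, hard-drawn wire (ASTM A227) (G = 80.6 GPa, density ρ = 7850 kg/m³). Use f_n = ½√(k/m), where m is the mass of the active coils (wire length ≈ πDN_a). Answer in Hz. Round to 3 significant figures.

k = Gd⁴/(8D³N_a) = (80.6×10³)(4.3⁴)/(8·23.0³·5) = 56.619 N/mm = 56619 N/m
Wire length L = πDN_a = π·23.0·5 = 361.28 mm
m = ρ·(πd²/4)·L = 7850 × 14.522×10⁻⁶ m² × 0.36128 m = 0.041185 kg
f_n = ½√(k/m) = 0.5·√(56619/0.041185) = 0.5·√(1.3747e+06) = 586.25 Hz

586 Hz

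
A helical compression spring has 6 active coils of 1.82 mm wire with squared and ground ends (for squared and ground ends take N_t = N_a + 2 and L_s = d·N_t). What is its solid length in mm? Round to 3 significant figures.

squared and ground ends: N_t = N_a + 2 = 6 + 2 = 8
L_s = d·N_t = 1.82 × 8 = 14.56 mm

14.6 mm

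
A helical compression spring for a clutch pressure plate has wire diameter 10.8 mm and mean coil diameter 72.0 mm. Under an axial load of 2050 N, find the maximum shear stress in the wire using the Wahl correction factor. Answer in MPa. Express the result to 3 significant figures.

365 MPa

Spring index C = D/d = 72.0/10.8 = 6.6667
K_W = (4C−1)/(4C−4) + 0.615/C = 25.667/22.667 + 0.0923 = 1.2246
τ₀ = 8FD/(πd³) = 8·2050·72.0/(π·10.8³) = 1.1808e+06/3957.5 = 298.37 MPa
τ_max = K·τ₀ = 1.2246 × 298.37 = 365.38 MPa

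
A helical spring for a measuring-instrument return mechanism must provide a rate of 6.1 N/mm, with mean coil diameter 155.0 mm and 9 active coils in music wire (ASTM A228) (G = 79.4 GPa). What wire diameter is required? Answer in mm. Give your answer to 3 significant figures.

12.0 mm

d = (8D³N_a·k / G)^(1/4) = (8·155.0³·9·6.1 / (79.4×10³))^0.25
  = (20599)^0.25 = 11.9801 mm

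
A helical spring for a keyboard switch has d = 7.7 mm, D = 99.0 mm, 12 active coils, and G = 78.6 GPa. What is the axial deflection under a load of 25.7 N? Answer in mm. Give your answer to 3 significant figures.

k = Gd⁴/(8D³N_a) = (78.6×10³)(7.7⁴)/(8·99.0³·12) = 2.9663 N/mm
δ = F/k = 25.7 / 2.9663 = 8.6641 mm

8.66 mm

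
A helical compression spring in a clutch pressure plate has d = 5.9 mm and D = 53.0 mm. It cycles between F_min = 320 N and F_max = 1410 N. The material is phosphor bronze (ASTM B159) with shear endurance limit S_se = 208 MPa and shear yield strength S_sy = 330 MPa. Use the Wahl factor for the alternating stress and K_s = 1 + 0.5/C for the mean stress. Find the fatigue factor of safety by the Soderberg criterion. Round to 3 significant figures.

0.262

C = D/d = 53.0/5.9 = 8.9831; K_W = (4C−1)/(4C−4)+0.615/C = 1.1624; K_s = 1+0.5/C = 1.0557
F_a = (F_max−F_min)/2 = 545 N; F_m = (F_max+F_min)/2 = 865 N
τ_a = K_W·8F_aD/(πd³) = 1.1624 × 358.14 = 416.31 MPa
τ_m = K_s·8F_mD/(πd³) = 1.0557 × 568.43 = 600.07 MPa
Soderberg: 1/n_f = τ_a/S_se + τ_m/S_sy = 416.31/208 + 600.07/330 = 2.00149 + 1.81839 = 3.8199
n_f = 1/3.8199 = 0.2618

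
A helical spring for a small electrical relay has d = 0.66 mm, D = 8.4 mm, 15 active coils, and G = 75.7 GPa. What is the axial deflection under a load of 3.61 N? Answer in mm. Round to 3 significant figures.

17.9 mm

k = Gd⁴/(8D³N_a) = (75.7×10³)(0.66⁴)/(8·8.4³·15) = 0.20195 N/mm
δ = F/k = 3.61 / 0.20195 = 17.875 mm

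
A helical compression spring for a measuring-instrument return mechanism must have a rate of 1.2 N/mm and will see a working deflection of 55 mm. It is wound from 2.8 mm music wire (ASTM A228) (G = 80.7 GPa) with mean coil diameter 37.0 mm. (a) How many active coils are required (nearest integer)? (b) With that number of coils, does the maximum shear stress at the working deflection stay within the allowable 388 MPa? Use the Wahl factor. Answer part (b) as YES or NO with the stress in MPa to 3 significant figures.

N_a = Gd⁴/(8D³k) = (80.7×10³)(2.8⁴)/(8·37.0³·1.2) = 10.2 → N_a = 10
Actual rate k = Gd⁴/(8D³·10) = 1.2241 N/mm
Working load F = kδ = 1.2241·55 = 67.325 N
C = 37.0/2.8 = 13.2143; K_W = (4C−1)/(4C−4)+0.615/C = 1.1079
τ_max = K_W·8FD/(πd³) = 1.1079·288.96 = 320.15 MPa
τ_max ≤ 388 MPa → acceptable

(a) 10 coils; (b) YES, τ_max = 320 MPa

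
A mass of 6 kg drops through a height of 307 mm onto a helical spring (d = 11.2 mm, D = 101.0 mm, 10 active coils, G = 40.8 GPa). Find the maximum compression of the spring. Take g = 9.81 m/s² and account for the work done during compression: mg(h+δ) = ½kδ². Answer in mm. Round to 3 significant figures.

k = Gd⁴/(8D³N_a) = (40.8×10³)(11.2⁴)/(8·101.0³·10) = 7.7889 N/mm
W = mg = 6 × 9.81 = 58.86 N
½kδ² − Wδ − Wh = 0 → δ = (W + √(W² + 2kWh))/k
δ = (58.86 + √(3464.5 + 281492))/7.7889 = (58.86 + 533.81)/7.7889 = 76.092 mm

76.1 mm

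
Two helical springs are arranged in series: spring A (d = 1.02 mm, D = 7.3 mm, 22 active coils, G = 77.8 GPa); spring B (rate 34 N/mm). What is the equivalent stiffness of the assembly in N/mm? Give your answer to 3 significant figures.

k_A = Gd⁴/(8D³N_a) = (77.8×10³)(1.02⁴)/(8·7.3³·22) = 1.23 N/mm
Series: 1/k_eq = 1/1.23 + 1/34 = 0.84243; k_eq = 1.187 N/mm

1.19 N/mm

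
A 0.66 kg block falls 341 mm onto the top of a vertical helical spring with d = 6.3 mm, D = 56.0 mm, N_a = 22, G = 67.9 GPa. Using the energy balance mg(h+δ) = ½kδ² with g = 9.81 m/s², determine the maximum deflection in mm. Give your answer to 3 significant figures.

k = Gd⁴/(8D³N_a) = (67.9×10³)(6.3⁴)/(8·56.0³·22) = 3.4606 N/mm
W = mg = 0.66 × 9.81 = 6.4746 N
½kδ² − Wδ − Wh = 0 → δ = (W + √(W² + 2kWh))/k
δ = (6.4746 + √(41.92 + 15281))/3.4606 = (6.4746 + 123.79)/3.4606 = 37.641 mm

37.6 mm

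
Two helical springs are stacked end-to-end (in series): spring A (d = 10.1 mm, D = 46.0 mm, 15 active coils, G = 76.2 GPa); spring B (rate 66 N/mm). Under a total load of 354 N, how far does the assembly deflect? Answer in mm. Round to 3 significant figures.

10.6 mm

k_A = Gd⁴/(8D³N_a) = (76.2×10³)(10.1⁴)/(8·46.0³·15) = 67.887 N/mm
Series: 1/k_eq = 1/67.887 + 1/66 = 0.029882; k_eq = 33.465 N/mm
δ = F/k_eq = 354/33.465 = 10.578 mm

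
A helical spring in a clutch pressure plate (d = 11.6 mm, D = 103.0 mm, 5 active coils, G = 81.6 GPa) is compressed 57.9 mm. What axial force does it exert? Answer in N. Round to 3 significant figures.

k = Gd⁴/(8D³N_a) = (81.6×10³)(11.6⁴)/(8·103.0³·5) = 33.803 N/mm
F = k·δ = 33.803 × 57.9 = 1957.2 N

1960 N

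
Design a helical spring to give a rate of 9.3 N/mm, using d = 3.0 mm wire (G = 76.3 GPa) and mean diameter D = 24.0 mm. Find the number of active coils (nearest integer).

N_a = Gd⁴/(8D³k) = (76.3×10³ × 3.0⁴)/(8 × 24.0³ × 9.3)
    = 6.1803e+06 / 1.02851e+06 = 6.009 → 6 coils

6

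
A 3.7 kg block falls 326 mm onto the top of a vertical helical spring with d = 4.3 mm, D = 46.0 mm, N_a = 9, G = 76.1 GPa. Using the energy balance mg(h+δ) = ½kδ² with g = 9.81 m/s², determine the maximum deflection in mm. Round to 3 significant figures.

90.2 mm

k = Gd⁴/(8D³N_a) = (76.1×10³)(4.3⁴)/(8·46.0³·9) = 3.7124 N/mm
W = mg = 3.7 × 9.81 = 36.297 N
½kδ² − Wδ − Wh = 0 → δ = (W + √(W² + 2kWh))/k
δ = (36.297 + √(1317.5 + 87855.9))/3.7124 = (36.297 + 298.62)/3.7124 = 90.216 mm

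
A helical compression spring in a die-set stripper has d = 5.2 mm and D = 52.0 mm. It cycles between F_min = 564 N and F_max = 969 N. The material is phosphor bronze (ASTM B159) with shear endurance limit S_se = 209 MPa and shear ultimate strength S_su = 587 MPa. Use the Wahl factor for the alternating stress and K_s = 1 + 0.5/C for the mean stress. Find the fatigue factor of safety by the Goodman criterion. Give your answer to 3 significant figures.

C = D/d = 52.0/5.2 = 10.0000; K_W = (4C−1)/(4C−4)+0.615/C = 1.1448; K_s = 1+0.5/C = 1.0500
F_a = (F_max−F_min)/2 = 202.5 N; F_m = (F_max+F_min)/2 = 766.5 N
τ_a = K_W·8F_aD/(πd³) = 1.1448 × 190.7 = 218.32 MPa
τ_m = K_s·8F_mD/(πd³) = 1.0500 × 721.85 = 757.94 MPa
Goodman: 1/n_f = τ_a/S_se + τ_m/S_su = 218.32/209 + 757.94/587 = 1.04461 + 1.29121 = 2.3358
n_f = 1/2.3358 = 0.4281

0.428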